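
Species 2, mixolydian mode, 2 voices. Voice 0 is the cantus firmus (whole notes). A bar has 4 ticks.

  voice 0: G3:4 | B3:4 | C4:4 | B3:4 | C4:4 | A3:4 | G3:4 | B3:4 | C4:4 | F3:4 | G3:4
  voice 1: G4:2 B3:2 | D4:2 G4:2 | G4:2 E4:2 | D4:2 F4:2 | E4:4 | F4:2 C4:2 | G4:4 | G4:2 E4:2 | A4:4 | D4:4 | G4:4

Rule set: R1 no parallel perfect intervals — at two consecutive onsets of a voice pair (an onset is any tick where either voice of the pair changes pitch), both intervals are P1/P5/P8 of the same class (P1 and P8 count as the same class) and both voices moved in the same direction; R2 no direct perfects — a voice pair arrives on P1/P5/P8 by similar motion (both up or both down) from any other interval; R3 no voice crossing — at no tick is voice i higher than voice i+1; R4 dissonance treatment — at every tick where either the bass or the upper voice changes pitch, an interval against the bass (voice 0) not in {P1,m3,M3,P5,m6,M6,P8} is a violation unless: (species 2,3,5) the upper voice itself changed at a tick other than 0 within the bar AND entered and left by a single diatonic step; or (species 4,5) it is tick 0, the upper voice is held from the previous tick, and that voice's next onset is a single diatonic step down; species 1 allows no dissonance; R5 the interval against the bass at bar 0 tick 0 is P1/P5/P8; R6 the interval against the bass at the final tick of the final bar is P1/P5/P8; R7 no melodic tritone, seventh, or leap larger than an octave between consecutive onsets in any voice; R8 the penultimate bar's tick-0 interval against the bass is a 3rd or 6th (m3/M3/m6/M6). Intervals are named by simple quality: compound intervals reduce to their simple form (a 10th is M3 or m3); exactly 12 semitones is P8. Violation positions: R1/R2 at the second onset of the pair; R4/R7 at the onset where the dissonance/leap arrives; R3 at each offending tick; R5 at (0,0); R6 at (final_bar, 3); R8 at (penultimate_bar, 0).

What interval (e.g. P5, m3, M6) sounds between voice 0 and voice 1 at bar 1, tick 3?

voice 0=B3 voice 1=G4 -> m6

m6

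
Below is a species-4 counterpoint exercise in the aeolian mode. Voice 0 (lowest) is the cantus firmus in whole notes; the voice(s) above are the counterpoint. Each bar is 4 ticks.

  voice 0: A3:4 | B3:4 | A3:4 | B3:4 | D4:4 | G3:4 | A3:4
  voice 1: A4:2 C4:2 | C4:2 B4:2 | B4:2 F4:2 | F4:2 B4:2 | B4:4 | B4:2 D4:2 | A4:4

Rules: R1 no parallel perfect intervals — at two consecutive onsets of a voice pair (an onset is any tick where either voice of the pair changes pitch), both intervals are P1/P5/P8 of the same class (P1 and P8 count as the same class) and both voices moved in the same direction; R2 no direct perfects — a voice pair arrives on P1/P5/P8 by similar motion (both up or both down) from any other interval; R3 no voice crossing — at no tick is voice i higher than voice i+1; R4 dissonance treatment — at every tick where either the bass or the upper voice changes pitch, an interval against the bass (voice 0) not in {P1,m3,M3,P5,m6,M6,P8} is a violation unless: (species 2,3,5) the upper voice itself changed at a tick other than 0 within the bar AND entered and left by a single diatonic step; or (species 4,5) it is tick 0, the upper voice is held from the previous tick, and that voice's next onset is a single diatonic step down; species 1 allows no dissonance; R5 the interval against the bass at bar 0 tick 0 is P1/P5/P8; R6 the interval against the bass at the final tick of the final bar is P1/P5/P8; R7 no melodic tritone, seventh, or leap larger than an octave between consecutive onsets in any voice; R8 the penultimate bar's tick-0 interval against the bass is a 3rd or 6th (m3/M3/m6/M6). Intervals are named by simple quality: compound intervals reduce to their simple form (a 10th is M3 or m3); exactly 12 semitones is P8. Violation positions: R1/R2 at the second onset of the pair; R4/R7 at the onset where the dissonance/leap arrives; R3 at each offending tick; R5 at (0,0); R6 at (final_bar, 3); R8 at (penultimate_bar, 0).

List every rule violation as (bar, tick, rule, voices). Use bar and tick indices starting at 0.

bar 0: v0=A3 v1=A4 downbeat P8
bar 1: v0=B3 v1=C4 downbeat m2
bar 2: v0=A3 v1=B4 downbeat M2
bar 3: v0=B3 v1=F4 downbeat TT
bar 4: v0=D4 v1=B4 downbeat M6
bar 5: v0=G3 v1=B4 downbeat M3
bar 6: v0=A3 v1=A4 downbeat P8
  -> R4 @ bar 1 tick 0 v(0, 1): B3/C4 m2 untreated
  -> R7 @ bar 1 tick 2 v(1,): C4->B4 leap 11st
  -> R4 @ bar 2 tick 0 v(0, 1): A3/B4 M2 untreated
  -> R7 @ bar 2 tick 2 v(1,): B4->F4 leap 6st
  -> R4 @ bar 3 tick 0 v(0, 1): B3/F4 TT untreated
  -> R7 @ bar 3 tick 2 v(1,): F4->B4 leap 6st
  -> R2 @ bar 6 tick 0 v(0, 1): G3/D4 P5 -> A3/A4 P8 similar

(1, 0, R4, (0, 1))
(1, 2, R7, (1,))
(2, 0, R4, (0, 1))
(2, 2, R7, (1,))
(3, 0, R4, (0, 1))
(3, 2, R7, (1,))
(6, 0, R2, (0, 1))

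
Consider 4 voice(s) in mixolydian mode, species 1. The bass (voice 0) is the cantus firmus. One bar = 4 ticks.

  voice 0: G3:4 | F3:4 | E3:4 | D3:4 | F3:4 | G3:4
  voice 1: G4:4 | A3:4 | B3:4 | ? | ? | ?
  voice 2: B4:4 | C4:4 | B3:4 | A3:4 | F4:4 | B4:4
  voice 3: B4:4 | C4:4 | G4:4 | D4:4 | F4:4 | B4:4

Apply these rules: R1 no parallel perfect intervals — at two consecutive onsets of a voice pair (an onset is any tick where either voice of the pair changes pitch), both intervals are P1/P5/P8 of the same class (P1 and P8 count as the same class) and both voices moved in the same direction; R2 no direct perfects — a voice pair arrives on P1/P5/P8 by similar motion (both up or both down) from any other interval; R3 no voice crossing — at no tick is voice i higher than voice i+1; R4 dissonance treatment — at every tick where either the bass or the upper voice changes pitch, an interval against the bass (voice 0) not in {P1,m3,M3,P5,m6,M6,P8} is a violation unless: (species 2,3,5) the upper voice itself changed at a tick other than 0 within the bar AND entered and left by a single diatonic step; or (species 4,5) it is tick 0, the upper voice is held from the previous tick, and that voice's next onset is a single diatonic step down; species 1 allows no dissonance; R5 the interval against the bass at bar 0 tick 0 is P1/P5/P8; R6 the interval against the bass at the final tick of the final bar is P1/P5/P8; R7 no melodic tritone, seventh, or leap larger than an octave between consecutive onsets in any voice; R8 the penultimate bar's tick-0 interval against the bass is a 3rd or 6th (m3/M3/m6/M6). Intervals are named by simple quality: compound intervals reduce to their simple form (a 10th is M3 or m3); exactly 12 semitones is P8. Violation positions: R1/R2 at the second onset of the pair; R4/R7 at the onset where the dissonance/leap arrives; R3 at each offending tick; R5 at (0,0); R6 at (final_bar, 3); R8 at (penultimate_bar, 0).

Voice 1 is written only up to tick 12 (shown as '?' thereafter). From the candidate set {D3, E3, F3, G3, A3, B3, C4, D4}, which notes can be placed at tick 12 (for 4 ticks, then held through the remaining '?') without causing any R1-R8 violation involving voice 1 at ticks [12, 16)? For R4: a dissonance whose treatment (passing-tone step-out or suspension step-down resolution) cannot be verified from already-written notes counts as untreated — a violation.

D3: violates R2
E3: violates R4
F3: violates R7
G3: violates R2,R4
A3: violates R1
B3: violates R3
C4: violates R3,R4
D4: violates R3

{}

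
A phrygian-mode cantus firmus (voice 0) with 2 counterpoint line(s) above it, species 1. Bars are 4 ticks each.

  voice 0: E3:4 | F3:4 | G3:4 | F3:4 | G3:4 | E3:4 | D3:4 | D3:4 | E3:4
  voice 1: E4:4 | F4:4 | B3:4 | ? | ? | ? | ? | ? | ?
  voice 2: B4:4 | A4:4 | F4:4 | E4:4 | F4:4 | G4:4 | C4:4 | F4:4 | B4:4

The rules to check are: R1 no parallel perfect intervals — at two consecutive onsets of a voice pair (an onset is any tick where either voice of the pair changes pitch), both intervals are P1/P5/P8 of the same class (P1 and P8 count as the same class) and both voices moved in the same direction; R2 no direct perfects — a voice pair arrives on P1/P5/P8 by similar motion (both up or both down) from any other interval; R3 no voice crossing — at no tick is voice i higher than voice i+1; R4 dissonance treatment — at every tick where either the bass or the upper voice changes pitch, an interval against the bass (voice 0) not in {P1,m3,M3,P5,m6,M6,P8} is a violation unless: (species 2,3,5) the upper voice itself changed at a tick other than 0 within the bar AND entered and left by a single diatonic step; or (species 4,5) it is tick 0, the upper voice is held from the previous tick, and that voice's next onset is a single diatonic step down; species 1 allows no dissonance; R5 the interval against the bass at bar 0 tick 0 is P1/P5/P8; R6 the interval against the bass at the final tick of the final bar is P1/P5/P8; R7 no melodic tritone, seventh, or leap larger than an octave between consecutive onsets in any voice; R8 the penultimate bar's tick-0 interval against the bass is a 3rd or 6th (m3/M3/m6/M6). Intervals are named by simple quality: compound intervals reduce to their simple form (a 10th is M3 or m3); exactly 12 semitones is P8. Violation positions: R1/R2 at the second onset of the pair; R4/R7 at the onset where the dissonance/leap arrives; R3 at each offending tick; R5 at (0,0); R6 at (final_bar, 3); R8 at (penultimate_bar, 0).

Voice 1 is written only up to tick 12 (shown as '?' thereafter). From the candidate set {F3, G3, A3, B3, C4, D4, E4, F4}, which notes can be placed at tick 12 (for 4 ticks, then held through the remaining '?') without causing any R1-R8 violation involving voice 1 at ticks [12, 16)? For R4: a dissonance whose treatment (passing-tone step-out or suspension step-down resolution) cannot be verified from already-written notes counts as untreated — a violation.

F3: violates R2,R7
G3: violates R4
A3: violates R2
B3: violates R4
C4: legal
D4: legal
E4: violates R4
F4: violates R3,R7

{C4, D4}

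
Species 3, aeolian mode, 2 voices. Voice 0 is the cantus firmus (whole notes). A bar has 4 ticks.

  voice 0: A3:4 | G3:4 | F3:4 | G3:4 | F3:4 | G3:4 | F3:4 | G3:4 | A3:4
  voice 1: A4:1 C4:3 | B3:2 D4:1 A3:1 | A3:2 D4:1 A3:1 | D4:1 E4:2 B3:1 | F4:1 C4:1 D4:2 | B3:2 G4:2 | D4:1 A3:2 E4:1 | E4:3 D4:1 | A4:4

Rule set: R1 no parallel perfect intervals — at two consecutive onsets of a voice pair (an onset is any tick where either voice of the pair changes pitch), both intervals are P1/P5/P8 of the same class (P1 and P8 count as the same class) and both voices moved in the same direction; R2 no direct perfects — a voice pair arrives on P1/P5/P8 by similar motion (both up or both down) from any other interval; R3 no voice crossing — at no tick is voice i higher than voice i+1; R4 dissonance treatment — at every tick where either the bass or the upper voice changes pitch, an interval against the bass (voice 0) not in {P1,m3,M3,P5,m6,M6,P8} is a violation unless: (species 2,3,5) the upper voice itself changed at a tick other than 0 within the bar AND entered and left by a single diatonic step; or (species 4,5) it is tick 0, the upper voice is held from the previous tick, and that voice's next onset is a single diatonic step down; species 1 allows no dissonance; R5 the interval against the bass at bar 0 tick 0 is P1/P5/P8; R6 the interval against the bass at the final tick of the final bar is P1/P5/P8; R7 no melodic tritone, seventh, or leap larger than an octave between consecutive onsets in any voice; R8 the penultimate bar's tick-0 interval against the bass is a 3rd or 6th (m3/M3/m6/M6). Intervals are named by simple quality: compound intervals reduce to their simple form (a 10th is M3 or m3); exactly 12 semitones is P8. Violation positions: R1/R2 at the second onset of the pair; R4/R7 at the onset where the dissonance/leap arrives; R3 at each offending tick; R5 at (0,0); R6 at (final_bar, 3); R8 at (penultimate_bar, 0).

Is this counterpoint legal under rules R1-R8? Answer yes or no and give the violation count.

No (5 violations)

bar 0: v0=A3 v1=A4 (P8)
bar 1: v0=G3 v1=B3 (M3)
bar 2: v0=F3 v1=A3 (M3)
bar 3: v0=G3 v1=D4 (P5)
bar 4: v0=F3 v1=F4 (P8)
bar 5: v0=G3 v1=B3 (M3)
bar 6: v0=F3 v1=D4 (M6)
bar 7: v0=G3 v1=E4 (M6)
bar 8: v0=A3 v1=A4 (P8)
  R4 @ bar1.3: G3/A3 M2 untreated
  R2 @ bar3.0: F3/A3 M3 -> G3/D4 P5 similar
  R7 @ bar4.0: B3->F4 leap 6st
  R4 @ bar6.3: F3/E4 M7 untreated
  R2 @ bar8.0: G3/D4 P5 -> A3/A4 P8 similar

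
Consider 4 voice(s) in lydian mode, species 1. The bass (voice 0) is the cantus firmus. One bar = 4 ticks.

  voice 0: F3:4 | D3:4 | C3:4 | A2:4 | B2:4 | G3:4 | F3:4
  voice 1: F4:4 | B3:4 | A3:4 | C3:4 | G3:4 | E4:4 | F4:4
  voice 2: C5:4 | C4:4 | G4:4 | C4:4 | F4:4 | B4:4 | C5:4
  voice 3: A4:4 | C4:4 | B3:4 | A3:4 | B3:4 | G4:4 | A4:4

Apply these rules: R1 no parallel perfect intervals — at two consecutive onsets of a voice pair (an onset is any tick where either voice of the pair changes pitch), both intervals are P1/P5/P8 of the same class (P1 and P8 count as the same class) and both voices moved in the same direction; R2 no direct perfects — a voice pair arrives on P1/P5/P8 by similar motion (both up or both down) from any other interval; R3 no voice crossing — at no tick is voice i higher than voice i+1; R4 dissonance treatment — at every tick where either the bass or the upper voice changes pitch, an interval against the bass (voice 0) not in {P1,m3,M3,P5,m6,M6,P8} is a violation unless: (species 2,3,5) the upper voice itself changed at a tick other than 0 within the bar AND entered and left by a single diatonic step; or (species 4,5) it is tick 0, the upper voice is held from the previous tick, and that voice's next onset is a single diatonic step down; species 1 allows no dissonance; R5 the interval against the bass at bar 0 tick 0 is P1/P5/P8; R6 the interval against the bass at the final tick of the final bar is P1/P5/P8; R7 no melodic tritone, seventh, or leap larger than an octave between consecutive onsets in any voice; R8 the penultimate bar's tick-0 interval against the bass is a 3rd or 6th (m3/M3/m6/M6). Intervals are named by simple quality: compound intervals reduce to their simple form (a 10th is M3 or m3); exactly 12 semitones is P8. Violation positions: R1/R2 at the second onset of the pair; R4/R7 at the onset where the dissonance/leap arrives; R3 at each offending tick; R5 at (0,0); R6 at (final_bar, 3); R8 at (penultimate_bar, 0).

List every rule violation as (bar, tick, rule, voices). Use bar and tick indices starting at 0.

bar 0: v0=F3 v1=F4 v2=C5 v3=A4 downbeat M3
bar 1: v0=D3 v1=B3 v2=C4 v3=C4 downbeat m7
bar 2: v0=C3 v1=A3 v2=G4 v3=B3 downbeat M7
bar 3: v0=A2 v1=C3 v2=C4 v3=A3 downbeat P8
bar 4: v0=B2 v1=G3 v2=F4 v3=B3 downbeat P8
bar 5: v0=G3 v1=E4 v2=B4 v3=G4 downbeat P8
bar 6: v0=F3 v1=F4 v2=C5 v3=A4 downbeat M3
  -> R3 @ bar 0 tick 0 v(2, 3): C5 above A4
  -> R5 @ bar 0 tick 0 v(0, 3): opens on M3
  -> R3 @ bar 0 tick 1 v(2, 3): C5 above A4
  -> R3 @ bar 0 tick 2 v(2, 3): C5 above A4
  -> R3 @ bar 0 tick 3 v(2, 3): C5 above A4
  -> R2 @ bar 1 tick 0 v(2, 3): C5/A4 m3 -> C4/C4 P1 similar
  -> R4 @ bar 1 tick 0 v(0, 2): D3/C4 m7 untreated
  -> R4 @ bar 1 tick 0 v(0, 3): D3/C4 m7 untreated
  -> R7 @ bar 1 tick 0 v(1,): F4->B3 leap 6st
  -> R3 @ bar 2 tick 0 v(2, 3): G4 above B3
  -> R4 @ bar 2 tick 0 v(0, 3): C3/B3 M7 untreated
  -> R3 @ bar 2 tick 1 v(2, 3): G4 above B3
  -> R3 @ bar 2 tick 2 v(2, 3): G4 above B3
  -> R3 @ bar 2 tick 3 v(2, 3): G4 above B3
  -> R2 @ bar 3 tick 0 v(0, 3): C3/B3 M7 -> A2/A3 P8 similar
  -> R2 @ bar 3 tick 0 v(1, 2): A3/G4 m7 -> C3/C4 P8 similar
  -> R3 @ bar 3 tick 0 v(2, 3): C4 above A3
  -> R3 @ bar 3 tick 1 v(2, 3): C4 above A3
  -> R3 @ bar 3 tick 2 v(2, 3): C4 above A3
  -> R3 @ bar 3 tick 3 v(2, 3): C4 above A3
  -> R1 @ bar 4 tick 0 v(0, 3): A2/A3 P8 -> B2/B3 P8 similar
  -> R3 @ bar 4 tick 0 v(2, 3): F4 above B3
  -> R4 @ bar 4 tick 0 v(0, 2): B2/F4 TT untreated
  -> R3 @ bar 4 tick 1 v(2, 3): F4 above B3
  -> R3 @ bar 4 tick 2 v(2, 3): F4 above B3
  -> R3 @ bar 4 tick 3 v(2, 3): F4 above B3
  -> R1 @ bar 5 tick 0 v(0, 3): B2/B3 P8 -> G3/G4 P8 similar
  -> R2 @ bar 5 tick 0 v(1, 2): G3/F4 m7 -> E4/B4 P5 similar
  -> R3 @ bar 5 tick 0 v(2, 3): B4 above G4
  -> R7 @ bar 5 tick 0 v(2,): F4->B4 leap 6st
  -> R8 @ bar 5 tick 0 v(0, 3): penult P8 not 3rd/6th
  -> R3 @ bar 5 tick 1 v(2, 3): B4 above G4
  -> R3 @ bar 5 tick 2 v(2, 3): B4 above G4
  -> R3 @ bar 5 tick 3 v(2, 3): B4 above G4
  -> R1 @ bar 6 tick 0 v(1, 2): E4/B4 P5 -> F4/C5 P5 similar
  -> R3 @ bar 6 tick 0 v(2, 3): C5 above A4
  -> R3 @ bar 6 tick 1 v(2, 3): C5 above A4
  -> R3 @ bar 6 tick 2 v(2, 3): C5 above A4
  -> R3 @ bar 6 tick 3 v(2, 3): C5 above A4
  -> R6 @ bar 6 tick 3 v(0, 3): closes on M3

(0, 0, R3, (2, 3))
(0, 0, R5, (0, 3))
(0, 1, R3, (2, 3))
(0, 2, R3, (2, 3))
(0, 3, R3, (2, 3))
(1, 0, R2, (2, 3))
(1, 0, R4, (0, 2))
(1, 0, R4, (0, 3))
(1, 0, R7, (1,))
(2, 0, R3, (2, 3))
(2, 0, R4, (0, 3))
(2, 1, R3, (2, 3))
(2, 2, R3, (2, 3))
(2, 3, R3, (2, 3))
(3, 0, R2, (0, 3))
(3, 0, R2, (1, 2))
(3, 0, R3, (2, 3))
(3, 1, R3, (2, 3))
(3, 2, R3, (2, 3))
(3, 3, R3, (2, 3))
(4, 0, R1, (0, 3))
(4, 0, R3, (2, 3))
(4, 0, R4, (0, 2))
(4, 1, R3, (2, 3))
(4, 2, R3, (2, 3))
(4, 3, R3, (2, 3))
(5, 0, R1, (0, 3))
(5, 0, R2, (1, 2))
(5, 0, R3, (2, 3))
(5, 0, R7, (2,))
(5, 0, R8, (0, 3))
(5, 1, R3, (2, 3))
(5, 2, R3, (2, 3))
(5, 3, R3, (2, 3))
(6, 0, R1, (1, 2))
(6, 0, R3, (2, 3))
(6, 1, R3, (2, 3))
(6, 2, R3, (2, 3))
(6, 3, R3, (2, 3))
(6, 3, R6, (0, 3))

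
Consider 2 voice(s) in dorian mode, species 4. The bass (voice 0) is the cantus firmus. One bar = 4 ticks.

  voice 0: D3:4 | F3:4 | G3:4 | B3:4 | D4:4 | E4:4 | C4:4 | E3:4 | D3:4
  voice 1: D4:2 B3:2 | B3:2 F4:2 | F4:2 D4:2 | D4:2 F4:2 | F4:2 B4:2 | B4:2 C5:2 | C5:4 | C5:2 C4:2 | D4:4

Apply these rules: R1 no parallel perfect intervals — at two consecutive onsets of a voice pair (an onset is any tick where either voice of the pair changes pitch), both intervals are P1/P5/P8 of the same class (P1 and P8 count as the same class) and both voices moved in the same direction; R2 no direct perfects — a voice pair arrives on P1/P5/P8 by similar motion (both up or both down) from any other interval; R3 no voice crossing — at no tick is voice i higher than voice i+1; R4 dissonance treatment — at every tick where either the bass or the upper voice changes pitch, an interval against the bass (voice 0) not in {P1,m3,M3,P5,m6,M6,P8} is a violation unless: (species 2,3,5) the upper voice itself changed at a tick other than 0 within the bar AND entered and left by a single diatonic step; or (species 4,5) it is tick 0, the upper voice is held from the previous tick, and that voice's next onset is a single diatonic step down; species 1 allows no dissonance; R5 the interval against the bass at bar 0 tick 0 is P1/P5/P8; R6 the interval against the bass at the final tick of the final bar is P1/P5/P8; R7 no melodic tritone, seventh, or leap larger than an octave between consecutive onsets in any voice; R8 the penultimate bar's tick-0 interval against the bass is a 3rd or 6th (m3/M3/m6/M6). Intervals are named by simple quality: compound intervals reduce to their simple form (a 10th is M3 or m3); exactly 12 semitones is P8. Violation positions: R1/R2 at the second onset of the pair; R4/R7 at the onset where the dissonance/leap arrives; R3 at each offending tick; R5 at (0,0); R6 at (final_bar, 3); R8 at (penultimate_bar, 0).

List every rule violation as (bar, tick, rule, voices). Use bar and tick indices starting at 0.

(1, 0, R4, (0, 1))
(1, 2, R7, (1,))
(2, 0, R4, (0, 1))
(3, 2, R4, (0, 1))
(4, 2, R7, (1,))

bar 0: v0=D3 v1=D4 downbeat P8
bar 1: v0=F3 v1=B3 downbeat TT
bar 2: v0=G3 v1=F4 downbeat m7
bar 3: v0=B3 v1=D4 downbeat m3
bar 4: v0=D4 v1=F4 downbeat m3
bar 5: v0=E4 v1=B4 downbeat P5
bar 6: v0=C4 v1=C5 downbeat P8
bar 7: v0=E3 v1=C5 downbeat m6
bar 8: v0=D3 v1=D4 downbeat P8
  -> R4 @ bar 1 tick 0 v(0, 1): F3/B3 TT untreated
  -> R7 @ bar 1 tick 2 v(1,): B3->F4 leap 6st
  -> R4 @ bar 2 tick 0 v(0, 1): G3/F4 m7 untreated
  -> R4 @ bar 3 tick 2 v(0, 1): B3/F4 TT untreated
  -> R7 @ bar 4 tick 2 v(1,): F4->B4 leap 6st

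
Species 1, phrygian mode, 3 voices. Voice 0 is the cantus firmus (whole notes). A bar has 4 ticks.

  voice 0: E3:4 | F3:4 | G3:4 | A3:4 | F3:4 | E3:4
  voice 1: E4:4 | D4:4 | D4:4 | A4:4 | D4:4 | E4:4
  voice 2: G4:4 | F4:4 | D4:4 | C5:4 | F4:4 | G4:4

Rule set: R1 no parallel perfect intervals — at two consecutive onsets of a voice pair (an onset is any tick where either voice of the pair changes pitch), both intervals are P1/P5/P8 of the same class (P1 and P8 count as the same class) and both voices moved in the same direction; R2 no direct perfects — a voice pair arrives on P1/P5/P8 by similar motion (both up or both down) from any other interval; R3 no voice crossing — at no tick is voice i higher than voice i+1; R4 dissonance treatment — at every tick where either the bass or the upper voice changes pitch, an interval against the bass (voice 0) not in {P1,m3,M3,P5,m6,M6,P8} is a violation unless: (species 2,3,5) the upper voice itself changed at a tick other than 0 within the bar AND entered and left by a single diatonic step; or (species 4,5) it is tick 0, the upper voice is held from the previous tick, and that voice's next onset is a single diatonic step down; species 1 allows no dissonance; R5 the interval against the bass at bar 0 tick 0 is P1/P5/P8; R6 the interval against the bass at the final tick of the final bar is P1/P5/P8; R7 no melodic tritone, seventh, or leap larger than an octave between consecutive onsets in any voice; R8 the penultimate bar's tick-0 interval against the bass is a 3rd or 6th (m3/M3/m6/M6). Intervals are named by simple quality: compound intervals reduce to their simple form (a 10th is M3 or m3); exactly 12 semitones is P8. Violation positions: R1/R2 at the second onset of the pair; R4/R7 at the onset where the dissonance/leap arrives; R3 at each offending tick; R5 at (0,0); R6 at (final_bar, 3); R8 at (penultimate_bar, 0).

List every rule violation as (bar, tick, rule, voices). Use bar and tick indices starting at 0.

(0, 0, R5, (0, 2))
(3, 0, R2, (0, 1))
(3, 0, R7, (2,))
(4, 0, R2, (0, 2))
(4, 0, R8, (0, 2))
(5, 3, R6, (0, 2))

bar 0: v0=E3 v1=E4 v2=G4 downbeat m3
bar 1: v0=F3 v1=D4 v2=F4 downbeat P8
bar 2: v0=G3 v1=D4 v2=D4 downbeat P5
bar 3: v0=A3 v1=A4 v2=C5 downbeat m3
bar 4: v0=F3 v1=D4 v2=F4 downbeat P8
bar 5: v0=E3 v1=E4 v2=G4 downbeat m3
  -> R5 @ bar 0 tick 0 v(0, 2): opens on m3
  -> R2 @ bar 3 tick 0 v(0, 1): G3/D4 P5 -> A3/A4 P8 similar
  -> R7 @ bar 3 tick 0 v(2,): D4->C5 leap 10st
  -> R2 @ bar 4 tick 0 v(0, 2): A3/C5 m3 -> F3/F4 P8 similar
  -> R8 @ bar 4 tick 0 v(0, 2): penult P8 not 3rd/6th
  -> R6 @ bar 5 tick 3 v(0, 2): closes on m3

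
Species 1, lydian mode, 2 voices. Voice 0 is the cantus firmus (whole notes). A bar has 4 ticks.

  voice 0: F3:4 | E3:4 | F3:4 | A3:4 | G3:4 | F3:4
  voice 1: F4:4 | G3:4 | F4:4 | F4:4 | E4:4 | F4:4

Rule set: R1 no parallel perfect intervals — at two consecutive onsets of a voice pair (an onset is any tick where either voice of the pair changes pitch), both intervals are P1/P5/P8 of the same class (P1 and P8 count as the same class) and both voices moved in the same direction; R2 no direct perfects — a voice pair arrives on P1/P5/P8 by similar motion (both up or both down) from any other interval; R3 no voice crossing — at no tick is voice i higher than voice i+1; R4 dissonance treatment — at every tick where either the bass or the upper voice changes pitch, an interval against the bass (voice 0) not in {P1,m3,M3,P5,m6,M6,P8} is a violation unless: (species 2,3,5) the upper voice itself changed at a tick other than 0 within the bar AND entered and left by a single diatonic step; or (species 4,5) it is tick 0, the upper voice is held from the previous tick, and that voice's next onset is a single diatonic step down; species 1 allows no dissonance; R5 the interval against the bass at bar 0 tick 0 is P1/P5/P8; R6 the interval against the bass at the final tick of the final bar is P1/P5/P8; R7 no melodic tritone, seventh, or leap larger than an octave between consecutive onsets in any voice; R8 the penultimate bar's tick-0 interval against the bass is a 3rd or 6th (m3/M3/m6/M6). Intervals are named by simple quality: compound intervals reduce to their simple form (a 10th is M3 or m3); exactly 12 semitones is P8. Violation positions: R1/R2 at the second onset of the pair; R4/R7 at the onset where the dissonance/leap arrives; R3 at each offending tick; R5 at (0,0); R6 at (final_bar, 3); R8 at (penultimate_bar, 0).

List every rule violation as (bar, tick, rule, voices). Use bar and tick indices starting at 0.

bar 0: v0=F3 v1=F4 downbeat P8
bar 1: v0=E3 v1=G3 downbeat m3
bar 2: v0=F3 v1=F4 downbeat P8
bar 3: v0=A3 v1=F4 downbeat m6
bar 4: v0=G3 v1=E4 downbeat M6
bar 5: v0=F3 v1=F4 downbeat P8
  -> R7 @ bar 1 tick 0 v(1,): F4->G3 leap 10st
  -> R2 @ bar 2 tick 0 v(0, 1): E3/G3 m3 -> F3/F4 P8 similar
  -> R7 @ bar 2 tick 0 v(1,): G3->F4 leap 10st

(1, 0, R7, (1,))
(2, 0, R2, (0, 1))
(2, 0, R7, (1,))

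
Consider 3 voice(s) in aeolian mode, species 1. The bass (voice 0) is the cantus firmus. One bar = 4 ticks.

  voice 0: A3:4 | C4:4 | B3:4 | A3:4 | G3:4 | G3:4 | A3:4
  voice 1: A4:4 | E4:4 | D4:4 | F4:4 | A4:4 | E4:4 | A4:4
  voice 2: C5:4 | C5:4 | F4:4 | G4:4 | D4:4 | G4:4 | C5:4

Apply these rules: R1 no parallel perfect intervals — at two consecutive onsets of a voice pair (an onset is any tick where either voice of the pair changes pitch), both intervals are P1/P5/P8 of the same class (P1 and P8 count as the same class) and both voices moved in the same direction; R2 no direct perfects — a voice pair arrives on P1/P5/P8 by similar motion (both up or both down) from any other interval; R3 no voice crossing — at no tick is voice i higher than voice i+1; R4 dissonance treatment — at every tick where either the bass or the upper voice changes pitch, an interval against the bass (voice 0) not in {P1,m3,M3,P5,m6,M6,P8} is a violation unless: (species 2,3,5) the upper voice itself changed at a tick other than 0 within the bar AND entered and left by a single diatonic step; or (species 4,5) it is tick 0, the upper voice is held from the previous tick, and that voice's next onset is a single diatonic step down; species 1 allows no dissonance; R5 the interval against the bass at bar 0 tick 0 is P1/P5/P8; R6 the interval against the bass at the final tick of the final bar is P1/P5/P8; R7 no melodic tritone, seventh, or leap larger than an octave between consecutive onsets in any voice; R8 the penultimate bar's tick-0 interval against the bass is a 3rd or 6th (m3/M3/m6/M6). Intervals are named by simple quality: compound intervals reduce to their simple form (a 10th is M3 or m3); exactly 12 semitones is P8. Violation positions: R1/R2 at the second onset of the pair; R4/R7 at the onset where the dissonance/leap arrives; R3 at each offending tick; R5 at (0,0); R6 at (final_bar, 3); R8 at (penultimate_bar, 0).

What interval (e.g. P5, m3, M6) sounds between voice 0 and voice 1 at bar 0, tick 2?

P8

voice 0=A3 voice 1=A4 -> P8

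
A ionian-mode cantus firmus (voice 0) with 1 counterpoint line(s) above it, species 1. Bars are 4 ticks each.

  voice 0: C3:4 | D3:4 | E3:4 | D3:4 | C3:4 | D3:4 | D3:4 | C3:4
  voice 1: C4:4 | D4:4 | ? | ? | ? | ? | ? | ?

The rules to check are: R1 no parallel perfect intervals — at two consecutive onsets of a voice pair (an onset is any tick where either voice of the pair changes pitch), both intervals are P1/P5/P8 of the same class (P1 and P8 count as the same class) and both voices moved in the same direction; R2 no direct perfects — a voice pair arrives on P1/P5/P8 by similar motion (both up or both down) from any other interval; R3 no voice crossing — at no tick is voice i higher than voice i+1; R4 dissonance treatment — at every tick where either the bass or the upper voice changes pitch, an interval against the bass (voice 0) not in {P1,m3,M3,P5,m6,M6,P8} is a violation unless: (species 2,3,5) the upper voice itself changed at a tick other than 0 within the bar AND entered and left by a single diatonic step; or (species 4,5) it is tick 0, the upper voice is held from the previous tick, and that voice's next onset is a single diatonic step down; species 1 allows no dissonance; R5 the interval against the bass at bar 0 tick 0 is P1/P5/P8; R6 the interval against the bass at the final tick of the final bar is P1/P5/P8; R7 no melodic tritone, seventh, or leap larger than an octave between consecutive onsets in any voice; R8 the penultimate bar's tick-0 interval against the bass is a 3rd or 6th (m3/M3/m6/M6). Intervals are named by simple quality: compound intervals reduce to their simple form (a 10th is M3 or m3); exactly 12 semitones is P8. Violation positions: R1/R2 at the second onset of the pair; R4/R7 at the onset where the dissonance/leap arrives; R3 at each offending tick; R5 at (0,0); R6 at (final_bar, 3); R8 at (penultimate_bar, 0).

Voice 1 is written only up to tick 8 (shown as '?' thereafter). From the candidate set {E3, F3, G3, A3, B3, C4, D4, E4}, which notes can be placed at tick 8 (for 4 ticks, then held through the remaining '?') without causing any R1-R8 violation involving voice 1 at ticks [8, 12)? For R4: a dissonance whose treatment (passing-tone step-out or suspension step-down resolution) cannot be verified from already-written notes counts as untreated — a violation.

E3: violates R7
F3: violates R4
G3: legal
A3: violates R4
B3: legal
C4: legal
D4: violates R4
E4: violates R1

{B3, C4, G3}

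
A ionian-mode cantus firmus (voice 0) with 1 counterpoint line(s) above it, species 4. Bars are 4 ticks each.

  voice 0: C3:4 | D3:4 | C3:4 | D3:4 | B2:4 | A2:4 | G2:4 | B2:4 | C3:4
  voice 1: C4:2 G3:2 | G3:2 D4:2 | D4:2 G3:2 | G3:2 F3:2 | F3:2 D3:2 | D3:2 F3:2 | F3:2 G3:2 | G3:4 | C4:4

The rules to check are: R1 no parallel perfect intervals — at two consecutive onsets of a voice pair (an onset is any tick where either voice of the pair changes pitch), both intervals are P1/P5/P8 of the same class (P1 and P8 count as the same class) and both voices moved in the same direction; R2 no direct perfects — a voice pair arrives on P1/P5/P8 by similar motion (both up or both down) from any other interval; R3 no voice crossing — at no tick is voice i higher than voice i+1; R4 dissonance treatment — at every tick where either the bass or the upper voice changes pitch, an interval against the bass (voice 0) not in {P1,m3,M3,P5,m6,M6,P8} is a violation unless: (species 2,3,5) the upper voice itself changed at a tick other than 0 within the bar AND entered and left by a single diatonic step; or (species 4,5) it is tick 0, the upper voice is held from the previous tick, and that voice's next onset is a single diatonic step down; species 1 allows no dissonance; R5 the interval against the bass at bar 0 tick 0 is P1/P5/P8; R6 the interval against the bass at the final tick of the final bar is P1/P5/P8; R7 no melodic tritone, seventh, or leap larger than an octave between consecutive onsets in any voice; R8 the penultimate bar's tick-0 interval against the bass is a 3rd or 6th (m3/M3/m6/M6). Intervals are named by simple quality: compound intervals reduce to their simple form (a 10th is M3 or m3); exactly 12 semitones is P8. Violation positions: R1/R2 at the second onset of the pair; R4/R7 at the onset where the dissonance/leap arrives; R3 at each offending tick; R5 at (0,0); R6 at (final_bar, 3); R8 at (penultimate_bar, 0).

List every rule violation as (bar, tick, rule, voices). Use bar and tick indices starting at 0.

bar 0: v0=C3 v1=C4 downbeat P8
bar 1: v0=D3 v1=G3 downbeat P4
bar 2: v0=C3 v1=D4 downbeat M2
bar 3: v0=D3 v1=G3 downbeat P4
bar 4: v0=B2 v1=F3 downbeat TT
bar 5: v0=A2 v1=D3 downbeat P4
bar 6: v0=G2 v1=F3 downbeat m7
bar 7: v0=B2 v1=G3 downbeat m6
bar 8: v0=C3 v1=C4 downbeat P8
  -> R4 @ bar 1 tick 0 v(0, 1): D3/G3 P4 untreated
  -> R4 @ bar 2 tick 0 v(0, 1): C3/D4 M2 untreated
  -> R4 @ bar 4 tick 0 v(0, 1): B2/F3 TT untreated
  -> R4 @ bar 5 tick 0 v(0, 1): A2/D3 P4 untreated
  -> R4 @ bar 6 tick 0 v(0, 1): G2/F3 m7 untreated
  -> R2 @ bar 8 tick 0 v(0, 1): B2/G3 m6 -> C3/C4 P8 similar

(1, 0, R4, (0, 1))
(2, 0, R4, (0, 1))
(4, 0, R4, (0, 1))
(5, 0, R4, (0, 1))
(6, 0, R4, (0, 1))
(8, 0, R2, (0, 1))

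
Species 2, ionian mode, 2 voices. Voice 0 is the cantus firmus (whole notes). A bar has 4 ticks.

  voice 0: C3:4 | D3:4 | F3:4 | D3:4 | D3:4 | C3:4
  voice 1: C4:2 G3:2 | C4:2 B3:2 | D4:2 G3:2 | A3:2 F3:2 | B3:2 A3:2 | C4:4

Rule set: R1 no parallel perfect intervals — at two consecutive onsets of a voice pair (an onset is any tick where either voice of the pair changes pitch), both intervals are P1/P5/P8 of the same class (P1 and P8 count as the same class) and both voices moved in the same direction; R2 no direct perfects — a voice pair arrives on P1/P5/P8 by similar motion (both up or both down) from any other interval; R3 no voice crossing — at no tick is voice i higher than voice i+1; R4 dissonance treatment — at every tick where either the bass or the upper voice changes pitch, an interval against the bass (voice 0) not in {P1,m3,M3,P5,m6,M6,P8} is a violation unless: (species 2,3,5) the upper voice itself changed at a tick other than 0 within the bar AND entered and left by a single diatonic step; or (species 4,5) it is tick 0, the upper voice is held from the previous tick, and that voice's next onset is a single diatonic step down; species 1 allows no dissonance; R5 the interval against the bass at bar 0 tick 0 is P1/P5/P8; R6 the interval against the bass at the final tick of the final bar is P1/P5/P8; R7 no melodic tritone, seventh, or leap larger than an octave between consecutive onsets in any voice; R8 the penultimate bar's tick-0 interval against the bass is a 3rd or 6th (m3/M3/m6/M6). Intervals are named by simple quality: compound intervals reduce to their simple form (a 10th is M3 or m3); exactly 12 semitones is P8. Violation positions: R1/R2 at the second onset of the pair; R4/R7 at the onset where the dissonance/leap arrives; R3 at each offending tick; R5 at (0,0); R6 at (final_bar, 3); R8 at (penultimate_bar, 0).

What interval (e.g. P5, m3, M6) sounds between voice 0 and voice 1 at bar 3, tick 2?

m3

voice 0=D3 voice 1=F3 -> m3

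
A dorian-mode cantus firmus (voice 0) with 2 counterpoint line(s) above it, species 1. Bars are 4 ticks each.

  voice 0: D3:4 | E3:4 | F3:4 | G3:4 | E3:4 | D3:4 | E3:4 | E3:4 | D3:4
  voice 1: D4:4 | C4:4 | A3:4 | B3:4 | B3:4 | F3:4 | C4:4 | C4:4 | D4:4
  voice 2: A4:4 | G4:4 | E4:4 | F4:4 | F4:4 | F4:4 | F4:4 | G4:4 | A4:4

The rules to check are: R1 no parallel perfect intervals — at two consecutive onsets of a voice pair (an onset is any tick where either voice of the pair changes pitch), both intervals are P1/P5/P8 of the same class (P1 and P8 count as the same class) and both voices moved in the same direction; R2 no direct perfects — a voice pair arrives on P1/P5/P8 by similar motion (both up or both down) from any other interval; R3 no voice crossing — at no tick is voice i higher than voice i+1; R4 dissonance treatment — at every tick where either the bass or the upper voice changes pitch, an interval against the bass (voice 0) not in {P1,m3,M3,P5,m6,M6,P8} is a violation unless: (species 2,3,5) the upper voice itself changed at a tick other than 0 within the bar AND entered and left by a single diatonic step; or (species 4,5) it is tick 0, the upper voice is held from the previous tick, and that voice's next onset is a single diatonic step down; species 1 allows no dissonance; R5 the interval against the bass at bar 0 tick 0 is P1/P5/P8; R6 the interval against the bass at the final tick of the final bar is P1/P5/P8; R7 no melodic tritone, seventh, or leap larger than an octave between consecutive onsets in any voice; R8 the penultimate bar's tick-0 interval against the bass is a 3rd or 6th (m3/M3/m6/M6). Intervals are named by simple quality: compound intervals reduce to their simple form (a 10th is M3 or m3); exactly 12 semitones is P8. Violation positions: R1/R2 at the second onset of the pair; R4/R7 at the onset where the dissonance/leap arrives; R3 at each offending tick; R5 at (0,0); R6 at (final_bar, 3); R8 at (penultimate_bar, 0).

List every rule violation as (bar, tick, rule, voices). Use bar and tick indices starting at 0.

bar 0: v0=D3 v1=D4 v2=A4 downbeat P5
bar 1: v0=E3 v1=C4 v2=G4 downbeat m3
bar 2: v0=F3 v1=A3 v2=E4 downbeat M7
bar 3: v0=G3 v1=B3 v2=F4 downbeat m7
bar 4: v0=E3 v1=B3 v2=F4 downbeat m2
bar 5: v0=D3 v1=F3 v2=F4 downbeat m3
bar 6: v0=E3 v1=C4 v2=F4 downbeat m2
bar 7: v0=E3 v1=C4 v2=G4 downbeat m3
bar 8: v0=D3 v1=D4 v2=A4 downbeat P5
  -> R1 @ bar 1 tick 0 v(1, 2): D4/A4 P5 -> C4/G4 P5 similar
  -> R1 @ bar 2 tick 0 v(1, 2): C4/G4 P5 -> A3/E4 P5 similar
  -> R4 @ bar 2 tick 0 v(0, 2): F3/E4 M7 untreated
  -> R4 @ bar 3 tick 0 v(0, 2): G3/F4 m7 untreated
  -> R4 @ bar 4 tick 0 v(0, 2): E3/F4 m2 untreated
  -> R7 @ bar 5 tick 0 v(1,): B3->F3 leap 6st
  -> R4 @ bar 6 tick 0 v(0, 2): E3/F4 m2 untreated
  -> R1 @ bar 8 tick 0 v(1, 2): C4/G4 P5 -> D4/A4 P5 similar

(1, 0, R1, (1, 2))
(2, 0, R1, (1, 2))
(2, 0, R4, (0, 2))
(3, 0, R4, (0, 2))
(4, 0, R4, (0, 2))
(5, 0, R7, (1,))
(6, 0, R4, (0, 2))
(8, 0, R1, (1, 2))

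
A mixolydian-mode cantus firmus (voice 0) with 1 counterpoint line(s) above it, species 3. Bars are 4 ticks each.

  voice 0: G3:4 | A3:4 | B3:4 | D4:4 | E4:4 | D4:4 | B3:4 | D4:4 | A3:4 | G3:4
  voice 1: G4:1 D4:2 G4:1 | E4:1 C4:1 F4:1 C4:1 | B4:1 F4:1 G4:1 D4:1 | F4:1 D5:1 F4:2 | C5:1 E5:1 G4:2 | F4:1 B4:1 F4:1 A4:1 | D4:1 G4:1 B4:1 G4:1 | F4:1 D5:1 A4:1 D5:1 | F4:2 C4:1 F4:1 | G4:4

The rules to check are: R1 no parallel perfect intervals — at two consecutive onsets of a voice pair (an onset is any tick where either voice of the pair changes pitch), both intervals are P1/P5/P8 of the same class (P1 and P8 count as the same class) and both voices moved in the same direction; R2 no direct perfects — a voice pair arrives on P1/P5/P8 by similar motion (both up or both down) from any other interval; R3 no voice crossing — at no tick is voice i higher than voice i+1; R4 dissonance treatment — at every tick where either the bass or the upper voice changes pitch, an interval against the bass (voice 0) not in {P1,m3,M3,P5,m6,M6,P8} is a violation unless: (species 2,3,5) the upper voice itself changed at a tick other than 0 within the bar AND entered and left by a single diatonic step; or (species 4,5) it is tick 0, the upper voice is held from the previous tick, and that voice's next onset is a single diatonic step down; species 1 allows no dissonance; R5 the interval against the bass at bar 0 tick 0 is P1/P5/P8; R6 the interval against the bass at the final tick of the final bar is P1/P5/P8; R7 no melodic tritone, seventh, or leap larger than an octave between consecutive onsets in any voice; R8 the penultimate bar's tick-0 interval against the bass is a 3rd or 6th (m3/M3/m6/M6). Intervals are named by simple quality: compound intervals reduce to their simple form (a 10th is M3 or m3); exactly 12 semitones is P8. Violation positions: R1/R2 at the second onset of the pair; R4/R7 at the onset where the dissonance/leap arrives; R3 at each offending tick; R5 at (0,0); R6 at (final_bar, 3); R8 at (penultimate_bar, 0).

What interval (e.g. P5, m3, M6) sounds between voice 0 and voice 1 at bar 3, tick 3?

m3

voice 0=D4 voice 1=F4 -> m3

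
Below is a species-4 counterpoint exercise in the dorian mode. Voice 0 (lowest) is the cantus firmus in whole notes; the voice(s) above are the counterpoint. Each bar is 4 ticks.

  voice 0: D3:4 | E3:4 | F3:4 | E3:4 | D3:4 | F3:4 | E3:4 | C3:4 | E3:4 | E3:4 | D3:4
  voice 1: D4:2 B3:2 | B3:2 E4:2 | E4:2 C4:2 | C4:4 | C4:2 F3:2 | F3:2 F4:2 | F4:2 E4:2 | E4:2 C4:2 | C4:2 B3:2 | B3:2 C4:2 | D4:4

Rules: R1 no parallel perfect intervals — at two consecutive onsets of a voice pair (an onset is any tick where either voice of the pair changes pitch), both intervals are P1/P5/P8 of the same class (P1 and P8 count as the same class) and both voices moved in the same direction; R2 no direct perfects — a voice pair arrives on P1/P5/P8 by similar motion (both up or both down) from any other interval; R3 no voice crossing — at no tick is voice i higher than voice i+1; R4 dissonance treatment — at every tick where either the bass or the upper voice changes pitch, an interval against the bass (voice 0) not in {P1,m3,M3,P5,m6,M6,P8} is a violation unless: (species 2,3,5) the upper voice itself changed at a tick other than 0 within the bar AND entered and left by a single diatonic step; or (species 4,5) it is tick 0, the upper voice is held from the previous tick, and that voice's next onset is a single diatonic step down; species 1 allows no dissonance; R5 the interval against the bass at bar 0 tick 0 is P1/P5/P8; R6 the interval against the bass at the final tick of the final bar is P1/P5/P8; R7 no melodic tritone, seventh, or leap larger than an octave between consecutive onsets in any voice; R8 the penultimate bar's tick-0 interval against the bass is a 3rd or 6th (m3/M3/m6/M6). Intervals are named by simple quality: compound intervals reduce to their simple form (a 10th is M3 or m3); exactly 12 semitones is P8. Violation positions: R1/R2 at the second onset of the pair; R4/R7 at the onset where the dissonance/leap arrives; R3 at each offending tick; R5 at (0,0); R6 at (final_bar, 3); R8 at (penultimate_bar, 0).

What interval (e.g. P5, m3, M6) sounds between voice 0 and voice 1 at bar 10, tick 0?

P8

voice 0=D3 voice 1=D4 -> P8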